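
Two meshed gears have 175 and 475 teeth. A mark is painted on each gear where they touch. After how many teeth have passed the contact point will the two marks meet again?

They coincide at every common multiple of the periods; the first is the LCM.
175 = 5^2 × 7
475 = 5^2 × 19
LCM(175, 475) = 5^2 × 7 × 19 = 3325.

3325 teeth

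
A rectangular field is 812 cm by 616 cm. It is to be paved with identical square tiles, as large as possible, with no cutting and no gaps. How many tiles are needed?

638

Tile side = gcd(812, 616).
812 = 2^2 × 7 × 29
616 = 2^3 × 7 × 11
gcd(812, 616) = 2^2 × 7 = 28.
Tiles: (812/28) × (616/28) = 29 × 22 = 638.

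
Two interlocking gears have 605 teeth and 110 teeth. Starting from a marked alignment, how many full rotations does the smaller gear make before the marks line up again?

The first common completion time is the LCM of the periods.
605 = 5 × 11^2
110 = 2 × 5 × 11
LCM(605, 110) = 2 × 5 × 11^2 = 1210.
Rotations for period 110: 1210 / 110 = 11.

11 rotations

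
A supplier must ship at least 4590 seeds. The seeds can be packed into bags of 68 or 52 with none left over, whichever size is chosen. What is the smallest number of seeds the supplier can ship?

5304

The number of seeds must be a common multiple of 68 and 52, so a multiple of their LCM.
68 = 2^2 × 17
52 = 2^2 × 13
LCM(68, 52) = 2^2 × 13 × 17 = 884.
Smallest multiple of 884 that is ≥ 4590: ⌈4590/884⌉ × 884 = 6 × 884 = 5304.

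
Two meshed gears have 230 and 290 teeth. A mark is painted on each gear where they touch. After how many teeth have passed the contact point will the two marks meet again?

We need the least common multiple of the intervals.
230 = 2 × 5 × 23
290 = 2 × 5 × 29
LCM(230, 290) = 2 × 5 × 23 × 29 = 6670.

6670 teeth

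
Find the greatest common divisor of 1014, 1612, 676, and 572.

26

1014 = 2 × 3 × 13^2
1612 = 2^2 × 13 × 31
676 = 2^2 × 13^2
572 = 2^2 × 11 × 13
gcd(1014, 1612, 676, 572) = 2 × 13 = 26.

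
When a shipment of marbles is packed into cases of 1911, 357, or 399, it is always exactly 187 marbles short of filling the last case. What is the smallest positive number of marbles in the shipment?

Being 187 short of a full case of size k means N ≡ −187 (mod k), i.e. N + 187 is a multiple of each size.
1911 = 3 × 7^2 × 13
357 = 3 × 7 × 17
399 = 3 × 7 × 19
LCM(1911, 357, 399) = 3 × 7^2 × 13 × 17 × 19 = 617253.
Smallest positive N is 617253 − 187 = 617066.

617066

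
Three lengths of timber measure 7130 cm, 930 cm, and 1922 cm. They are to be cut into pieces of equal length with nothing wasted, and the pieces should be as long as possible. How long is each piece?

The greatest length dividing all of 7130, 930, and 1922 is their gcd.
7130 = 2 × 5 × 23 × 31
930 = 2 × 3 × 5 × 31
1922 = 2 × 31^2
gcd(7130, 930, 1922) = 2 × 31 = 62.

62 cm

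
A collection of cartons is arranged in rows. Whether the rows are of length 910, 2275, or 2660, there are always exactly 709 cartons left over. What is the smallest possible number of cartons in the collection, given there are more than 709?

173609

N − 709 must be a common multiple of 910, 2275, and 2660.
910 = 2 × 5 × 7 × 13
2275 = 5^2 × 7 × 13
2660 = 2^2 × 5 × 7 × 19
LCM(910, 2275, 2660) = 2^2 × 5^2 × 7 × 13 × 19 = 172900.
Smallest N > 709 is LCM + 709 = 172900 + 709 = 173609.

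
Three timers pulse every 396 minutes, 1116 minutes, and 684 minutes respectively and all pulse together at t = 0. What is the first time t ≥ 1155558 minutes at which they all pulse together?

Joint pulses occur at multiples of LCM(396, 1116, 684).
396 = 2^2 × 3^2 × 11
1116 = 2^2 × 3^2 × 31
684 = 2^2 × 3^2 × 19
LCM(396, 1116, 684) = 2^2 × 3^2 × 11 × 19 × 31 = 233244.
Smallest multiple of 233244 that is ≥ 1155558: ⌈1155558/233244⌉ × 233244 = 5 × 233244 = 1166220.

1166220 minutes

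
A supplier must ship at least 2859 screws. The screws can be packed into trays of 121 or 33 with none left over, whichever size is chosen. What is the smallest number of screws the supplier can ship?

2904

The number of screws must be a common multiple of 121 and 33, so a multiple of their LCM.
121 = 11^2
33 = 3 × 11
LCM(121, 33) = 3 × 11^2 = 363.
Smallest multiple of 363 that is ≥ 2859: ⌈2859/363⌉ × 363 = 8 × 363 = 2904.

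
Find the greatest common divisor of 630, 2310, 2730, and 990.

30

630 = 2 × 3^2 × 5 × 7
2310 = 2 × 3 × 5 × 7 × 11
2730 = 2 × 3 × 5 × 7 × 13
990 = 2 × 3^2 × 5 × 11
gcd(630, 2310, 2730, 990) = 2 × 3 × 5 = 30.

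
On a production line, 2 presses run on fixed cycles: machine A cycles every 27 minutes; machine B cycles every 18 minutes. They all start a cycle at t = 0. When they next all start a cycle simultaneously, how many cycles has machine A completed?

2 cycles

All finish a whole number of cycles simultaneously at t = LCM of the periods.
27 = 3^3
18 = 2 × 3^2
LCM(27, 18) = 2 × 3^3 = 54.
Cycles for period 27: 54 / 27 = 2.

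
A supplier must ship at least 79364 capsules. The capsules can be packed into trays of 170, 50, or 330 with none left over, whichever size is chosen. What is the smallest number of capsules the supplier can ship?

The number of capsules must be a common multiple of 170, 50, and 330, so a multiple of their LCM.
170 = 2 × 5 × 17
50 = 2 × 5^2
330 = 2 × 3 × 5 × 11
LCM(170, 50, 330) = 2 × 3 × 5^2 × 11 × 17 = 28050.
Smallest multiple of 28050 that is ≥ 79364: ⌈79364/28050⌉ × 28050 = 3 × 28050 = 84150.

84150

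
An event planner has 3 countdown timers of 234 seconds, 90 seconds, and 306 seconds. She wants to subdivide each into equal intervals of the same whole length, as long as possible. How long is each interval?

The interval must divide each timer length; the longest such is the gcd.
234 = 2 × 3^2 × 13
90 = 2 × 3^2 × 5
306 = 2 × 3^2 × 17
gcd(234, 90, 306) = 2 × 3^2 = 18.

18 seconds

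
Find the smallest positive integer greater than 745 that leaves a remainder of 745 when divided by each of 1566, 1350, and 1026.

N − 745 must be a common multiple of 1566, 1350, and 1026.
1566 = 2 × 3^3 × 29
1350 = 2 × 3^3 × 5^2
1026 = 2 × 3^3 × 19
LCM(1566, 1350, 1026) = 2 × 3^3 × 5^2 × 19 × 29 = 743850.
Smallest N > 745 is LCM + 745 = 743850 + 745 = 744595.

744595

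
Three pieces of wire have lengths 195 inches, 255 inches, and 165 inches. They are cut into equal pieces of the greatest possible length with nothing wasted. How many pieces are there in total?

Piece length = gcd(195, 255, 165).
195 = 3 × 5 × 13
255 = 3 × 5 × 17
165 = 3 × 5 × 11
gcd(195, 255, 165) = 3 × 5 = 15.
Total pieces = 195/15 + 255/15 + 165/15 = 13 + 17 + 11 = 41.

41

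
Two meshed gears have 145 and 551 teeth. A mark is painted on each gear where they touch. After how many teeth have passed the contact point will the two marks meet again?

2755 teeth

They coincide at every common multiple of the periods; the first is the LCM.
145 = 5 × 29
551 = 19 × 29
LCM(145, 551) = 5 × 19 × 29 = 2755.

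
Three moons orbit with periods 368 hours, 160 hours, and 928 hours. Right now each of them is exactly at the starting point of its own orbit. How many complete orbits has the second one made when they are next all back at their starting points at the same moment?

667 orbits

They are all back at their starting positions together after one LCM of the periods.
368 = 2^4 × 23
160 = 2^5 × 5
928 = 2^5 × 29
LCM(368, 160, 928) = 2^5 × 5 × 23 × 29 = 106720.
Orbits for period 160: 106720 / 160 = 667.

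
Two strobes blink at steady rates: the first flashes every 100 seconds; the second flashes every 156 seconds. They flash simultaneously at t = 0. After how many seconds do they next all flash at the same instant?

3900 seconds

We need the least common multiple of the intervals.
100 = 2^2 × 5^2
156 = 2^2 × 3 × 13
LCM(100, 156) = 2^2 × 3 × 5^2 × 13 = 3900.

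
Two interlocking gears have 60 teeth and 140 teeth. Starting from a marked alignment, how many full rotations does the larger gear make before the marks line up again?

They are all back at their starting positions together after one LCM of the periods.
60 = 2^2 × 3 × 5
140 = 2^2 × 5 × 7
LCM(60, 140) = 2^2 × 3 × 5 × 7 = 420.
Rotations for period 140: 420 / 140 = 3.

3 rotations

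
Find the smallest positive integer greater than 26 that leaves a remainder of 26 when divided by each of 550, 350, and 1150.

N − 26 must be a common multiple of 550, 350, and 1150.
550 = 2 × 5^2 × 11
350 = 2 × 5^2 × 7
1150 = 2 × 5^2 × 23
LCM(550, 350, 1150) = 2 × 5^2 × 7 × 11 × 23 = 88550.
Smallest N > 26 is LCM + 26 = 88550 + 26 = 88576.

88576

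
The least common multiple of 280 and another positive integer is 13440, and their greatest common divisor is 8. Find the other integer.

384

gcd × lcm = product of the two integers, so the other integer is (8 × 13440) / 280 = 384.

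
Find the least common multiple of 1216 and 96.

3648

1216 = 2^6 × 19
96 = 2^5 × 3
LCM(1216, 96) = 2^6 × 3 × 19 = 3648.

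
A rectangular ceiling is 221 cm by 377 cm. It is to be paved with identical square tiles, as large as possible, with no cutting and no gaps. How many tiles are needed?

Tile side = gcd(221, 377).
221 = 13 × 17
377 = 13 × 29
gcd(221, 377) = 13.
Tiles: (221/13) × (377/13) = 17 × 29 = 493.

493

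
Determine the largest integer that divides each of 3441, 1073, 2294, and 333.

37

3441 = 3 × 31 × 37
1073 = 29 × 37
2294 = 2 × 31 × 37
333 = 3^2 × 37
gcd(3441, 1073, 2294, 333) = 37.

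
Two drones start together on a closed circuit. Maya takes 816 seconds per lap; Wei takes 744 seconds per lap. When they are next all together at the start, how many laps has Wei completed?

34 laps

The first common completion time is the LCM of the periods.
816 = 2^4 × 3 × 17
744 = 2^3 × 3 × 31
LCM(816, 744) = 2^4 × 3 × 17 × 31 = 25296.
Laps for period 744: 25296 / 744 = 34.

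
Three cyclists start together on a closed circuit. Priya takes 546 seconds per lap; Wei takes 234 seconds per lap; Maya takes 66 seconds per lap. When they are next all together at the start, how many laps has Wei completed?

All finish a whole number of cycles simultaneously at t = LCM of the periods.
546 = 2 × 3 × 7 × 13
234 = 2 × 3^2 × 13
66 = 2 × 3 × 11
LCM(546, 234, 66) = 2 × 3^2 × 7 × 11 × 13 = 18018.
Laps for period 234: 18018 / 234 = 77.

77 laps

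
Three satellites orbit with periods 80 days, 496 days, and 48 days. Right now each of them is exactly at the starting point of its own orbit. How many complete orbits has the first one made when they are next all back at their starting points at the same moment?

93 orbits

The first common completion time is the LCM of the periods.
80 = 2^4 × 5
496 = 2^4 × 31
48 = 2^4 × 3
LCM(80, 496, 48) = 2^4 × 3 × 5 × 31 = 7440.
Orbits for period 80: 7440 / 80 = 93.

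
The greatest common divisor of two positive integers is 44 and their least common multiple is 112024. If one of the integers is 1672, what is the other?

2948

For two integers, gcd × lcm = product, so the other is (44 × 112024) / 1672 = 4929056 / 1672 = 2948.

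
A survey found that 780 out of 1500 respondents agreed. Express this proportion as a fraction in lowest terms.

780 = 2^2 × 3 × 5 × 13
1500 = 2^2 × 3 × 5^3
gcd(780, 1500) = 2^2 × 3 × 5 = 60.
Divide numerator and denominator by 60: 780/1500 = 13/25.

13/25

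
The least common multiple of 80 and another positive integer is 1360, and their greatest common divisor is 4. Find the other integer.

68

gcd × lcm = product of the two integers, so the other integer is (4 × 1360) / 80 = 68.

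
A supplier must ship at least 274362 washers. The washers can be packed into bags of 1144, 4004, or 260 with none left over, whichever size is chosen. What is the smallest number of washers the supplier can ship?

The number of washers must be a common multiple of 1144, 4004, and 260, so a multiple of their LCM.
1144 = 2^3 × 11 × 13
4004 = 2^2 × 7 × 11 × 13
260 = 2^2 × 5 × 13
LCM(1144, 4004, 260) = 2^3 × 5 × 7 × 11 × 13 = 40040.
Smallest multiple of 40040 that is ≥ 274362: ⌈274362/40040⌉ × 40040 = 7 × 40040 = 280280.

280280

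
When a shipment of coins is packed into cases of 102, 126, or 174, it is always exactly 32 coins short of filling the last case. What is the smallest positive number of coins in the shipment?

62086

Being 32 short of a full case of size k means N ≡ −32 (mod k), i.e. N + 32 is a multiple of each size.
102 = 2 × 3 × 17
126 = 2 × 3^2 × 7
174 = 2 × 3 × 29
LCM(102, 126, 174) = 2 × 3^2 × 7 × 17 × 29 = 62118.
Smallest positive N is 62118 − 32 = 62086.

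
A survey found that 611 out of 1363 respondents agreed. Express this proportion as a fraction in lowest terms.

13/29

611 = 13 × 47
1363 = 29 × 47
gcd(611, 1363) = 47.
Divide numerator and denominator by 47: 611/1363 = 13/29.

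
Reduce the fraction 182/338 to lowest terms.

7/13

182 = 2 × 7 × 13
338 = 2 × 13^2
gcd(182, 338) = 2 × 13 = 26.
Divide numerator and denominator by 26: 182/338 = 7/13.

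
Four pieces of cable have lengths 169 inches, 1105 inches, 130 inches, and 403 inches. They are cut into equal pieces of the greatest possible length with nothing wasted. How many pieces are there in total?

Piece length = gcd(169, 1105, 130, 403).
169 = 13^2
1105 = 5 × 13 × 17
130 = 2 × 5 × 13
403 = 13 × 31
gcd(169, 1105, 130, 403) = 13.
Total pieces = 169/13 + 1105/13 + 130/13 + 403/13 = 13 + 85 + 10 + 31 = 139.

139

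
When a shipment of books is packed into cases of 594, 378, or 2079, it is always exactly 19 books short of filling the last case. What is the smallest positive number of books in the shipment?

4139

Being 19 short of a full case of size k means N ≡ −19 (mod k), i.e. N + 19 is a multiple of each size.
594 = 2 × 3^3 × 11
378 = 2 × 3^3 × 7
2079 = 3^3 × 7 × 11
LCM(594, 378, 2079) = 2 × 3^3 × 7 × 11 = 4158.
Smallest positive N is 4158 − 19 = 4139.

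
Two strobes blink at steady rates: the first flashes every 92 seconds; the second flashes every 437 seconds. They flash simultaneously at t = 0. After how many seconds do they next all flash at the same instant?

1748 seconds

We need the least common multiple of the intervals.
92 = 2^2 × 23
437 = 19 × 23
LCM(92, 437) = 2^2 × 19 × 23 = 1748.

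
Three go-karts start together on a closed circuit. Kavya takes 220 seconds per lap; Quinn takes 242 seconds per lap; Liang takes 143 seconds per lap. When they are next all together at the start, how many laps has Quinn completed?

130 laps

All finish a whole number of cycles simultaneously at t = LCM of the periods.
220 = 2^2 × 5 × 11
242 = 2 × 11^2
143 = 11 × 13
LCM(220, 242, 143) = 2^2 × 5 × 11^2 × 13 = 31460.
Laps for period 242: 31460 / 242 = 130.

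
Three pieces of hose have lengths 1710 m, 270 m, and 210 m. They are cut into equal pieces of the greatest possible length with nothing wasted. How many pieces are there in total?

Piece length = gcd(1710, 270, 210).
1710 = 2 × 3^2 × 5 × 19
270 = 2 × 3^3 × 5
210 = 2 × 3 × 5 × 7
gcd(1710, 270, 210) = 2 × 3 × 5 = 30.
Total pieces = 1710/30 + 270/30 + 210/30 = 57 + 9 + 7 = 73.

73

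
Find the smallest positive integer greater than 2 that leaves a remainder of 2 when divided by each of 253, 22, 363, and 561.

283868

N − 2 must be a common multiple of 253, 22, 363, and 561.
253 = 11 × 23
22 = 2 × 11
363 = 3 × 11^2
561 = 3 × 11 × 17
LCM(253, 22, 363, 561) = 2 × 3 × 11^2 × 17 × 23 = 283866.
Smallest N > 2 is LCM + 2 = 283866 + 2 = 283868.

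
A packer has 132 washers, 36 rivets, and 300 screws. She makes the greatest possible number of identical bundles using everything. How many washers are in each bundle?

Number of bundles = gcd(132, 36, 300).
132 = 2^2 × 3 × 11
36 = 2^2 × 3^2
300 = 2^2 × 3 × 5^2
gcd(132, 36, 300) = 2^2 × 3 = 12.
washers per bundle = 132 / 12 = 11.

11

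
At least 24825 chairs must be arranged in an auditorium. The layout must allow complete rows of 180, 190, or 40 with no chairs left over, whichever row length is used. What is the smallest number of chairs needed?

27360

The number of chairs must be a common multiple of 180, 190, and 40, so a multiple of their LCM.
180 = 2^2 × 3^2 × 5
190 = 2 × 5 × 19
40 = 2^3 × 5
LCM(180, 190, 40) = 2^3 × 3^2 × 5 × 19 = 6840.
Smallest multiple of 6840 that is ≥ 24825: ⌈24825/6840⌉ × 6840 = 4 × 6840 = 27360.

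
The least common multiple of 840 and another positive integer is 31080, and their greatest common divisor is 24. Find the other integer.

888

gcd × lcm = product of the two integers, so the other integer is (24 × 31080) / 840 = 888.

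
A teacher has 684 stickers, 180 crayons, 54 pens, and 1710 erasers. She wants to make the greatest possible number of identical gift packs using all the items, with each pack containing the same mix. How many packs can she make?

The pack count must divide each quantity, so the greatest is gcd(684, 180, 54, 1710).
684 = 2^2 × 3^2 × 19
180 = 2^2 × 3^2 × 5
54 = 2 × 3^3
1710 = 2 × 3^2 × 5 × 19
gcd(684, 180, 54, 1710) = 2 × 3^2 = 18.

18 packs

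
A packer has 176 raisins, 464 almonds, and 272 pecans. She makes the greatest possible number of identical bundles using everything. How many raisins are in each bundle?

11

Number of bundles = gcd(176, 464, 272).
176 = 2^4 × 11
464 = 2^4 × 29
272 = 2^4 × 17
gcd(176, 464, 272) = 2^4 = 16.
raisins per bundle = 176 / 16 = 11.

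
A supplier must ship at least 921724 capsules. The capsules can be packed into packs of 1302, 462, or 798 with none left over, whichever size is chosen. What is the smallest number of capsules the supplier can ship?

The number of capsules must be a common multiple of 1302, 462, and 798, so a multiple of their LCM.
1302 = 2 × 3 × 7 × 31
462 = 2 × 3 × 7 × 11
798 = 2 × 3 × 7 × 19
LCM(1302, 462, 798) = 2 × 3 × 7 × 11 × 19 × 31 = 272118.
Smallest multiple of 272118 that is ≥ 921724: ⌈921724/272118⌉ × 272118 = 4 × 272118 = 1088472.

1088472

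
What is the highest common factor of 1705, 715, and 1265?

1705 = 5 × 11 × 31
715 = 5 × 11 × 13
1265 = 5 × 11 × 23
gcd(1705, 715, 1265) = 5 × 11 = 55.

55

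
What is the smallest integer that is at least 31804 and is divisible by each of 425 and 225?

The integer must be a common multiple of 425 and 225, so a multiple of their LCM.
425 = 5^2 × 17
225 = 3^2 × 5^2
LCM(425, 225) = 3^2 × 5^2 × 17 = 3825.
Smallest multiple of 3825 that is ≥ 31804: ⌈31804/3825⌉ × 3825 = 9 × 3825 = 34425.

34425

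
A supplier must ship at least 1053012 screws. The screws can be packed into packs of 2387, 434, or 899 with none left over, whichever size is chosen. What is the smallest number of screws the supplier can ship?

1107568

The number of screws must be a common multiple of 2387, 434, and 899, so a multiple of their LCM.
2387 = 7 × 11 × 31
434 = 2 × 7 × 31
899 = 29 × 31
LCM(2387, 434, 899) = 2 × 7 × 11 × 29 × 31 = 138446.
Smallest multiple of 138446 that is ≥ 1053012: ⌈1053012/138446⌉ × 138446 = 8 × 138446 = 1107568.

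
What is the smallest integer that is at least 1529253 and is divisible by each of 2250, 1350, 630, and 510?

The integer must be a common multiple of 2250, 1350, 630, and 510, so a multiple of their LCM.
2250 = 2 × 3^2 × 5^3
1350 = 2 × 3^3 × 5^2
630 = 2 × 3^2 × 5 × 7
510 = 2 × 3 × 5 × 17
LCM(2250, 1350, 630, 510) = 2 × 3^3 × 5^3 × 7 × 17 = 803250.
Smallest multiple of 803250 that is ≥ 1529253: ⌈1529253/803250⌉ × 803250 = 2 × 803250 = 1606500.

1606500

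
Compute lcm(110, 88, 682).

13640

110 = 2 × 5 × 11
88 = 2^3 × 11
682 = 2 × 11 × 31
LCM(110, 88, 682) = 2^3 × 5 × 11 × 31 = 13640.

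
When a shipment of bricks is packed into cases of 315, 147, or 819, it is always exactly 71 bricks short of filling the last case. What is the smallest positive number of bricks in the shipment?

Being 71 short of a full case of size k means N ≡ −71 (mod k), i.e. N + 71 is a multiple of each size.
315 = 3^2 × 5 × 7
147 = 3 × 7^2
819 = 3^2 × 7 × 13
LCM(315, 147, 819) = 3^2 × 5 × 7^2 × 13 = 28665.
Smallest positive N is 28665 − 71 = 28594.

28594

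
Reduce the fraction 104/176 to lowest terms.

104 = 2^3 × 13
176 = 2^4 × 11
gcd(104, 176) = 2^3 = 8.
Divide numerator and denominator by 8: 104/176 = 13/22.

13/22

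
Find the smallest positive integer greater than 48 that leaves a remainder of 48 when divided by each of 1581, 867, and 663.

N − 48 must be a common multiple of 1581, 867, and 663.
1581 = 3 × 17 × 31
867 = 3 × 17^2
663 = 3 × 13 × 17
LCM(1581, 867, 663) = 3 × 13 × 17^2 × 31 = 349401.
Smallest N > 48 is LCM + 48 = 349401 + 48 = 349449.

349449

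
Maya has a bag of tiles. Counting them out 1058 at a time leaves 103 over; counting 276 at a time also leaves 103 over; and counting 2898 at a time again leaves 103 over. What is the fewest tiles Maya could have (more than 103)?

N − 103 must be a common multiple of 1058, 276, and 2898.
1058 = 2 × 23^2
276 = 2^2 × 3 × 23
2898 = 2 × 3^2 × 7 × 23
LCM(1058, 276, 2898) = 2^2 × 3^2 × 7 × 23^2 = 133308.
Smallest N > 103 is LCM + 103 = 133308 + 103 = 133411.

133411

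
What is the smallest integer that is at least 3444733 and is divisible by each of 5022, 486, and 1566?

3495312

The integer must be a common multiple of 5022, 486, and 1566, so a multiple of their LCM.
5022 = 2 × 3^4 × 31
486 = 2 × 3^5
1566 = 2 × 3^3 × 29
LCM(5022, 486, 1566) = 2 × 3^5 × 29 × 31 = 436914.
Smallest multiple of 436914 that is ≥ 3444733: ⌈3444733/436914⌉ × 436914 = 8 × 436914 = 3495312.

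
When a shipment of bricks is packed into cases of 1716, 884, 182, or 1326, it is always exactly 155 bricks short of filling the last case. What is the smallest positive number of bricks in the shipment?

204049

Being 155 short of a full case of size k means N ≡ −155 (mod k), i.e. N + 155 is a multiple of each size.
1716 = 2^2 × 3 × 11 × 13
884 = 2^2 × 13 × 17
182 = 2 × 7 × 13
1326 = 2 × 3 × 13 × 17
LCM(1716, 884, 182, 1326) = 2^2 × 3 × 7 × 11 × 13 × 17 = 204204.
Smallest positive N is 204204 − 155 = 204049.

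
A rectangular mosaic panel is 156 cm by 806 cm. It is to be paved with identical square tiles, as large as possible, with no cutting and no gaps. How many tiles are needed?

Tile side = gcd(156, 806).
156 = 2^2 × 3 × 13
806 = 2 × 13 × 31
gcd(156, 806) = 2 × 13 = 26.
Tiles: (156/26) × (806/26) = 6 × 31 = 186.

186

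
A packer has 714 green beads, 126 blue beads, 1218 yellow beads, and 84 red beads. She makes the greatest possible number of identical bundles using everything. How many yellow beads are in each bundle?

Number of bundles = gcd(714, 126, 1218, 84).
714 = 2 × 3 × 7 × 17
126 = 2 × 3^2 × 7
1218 = 2 × 3 × 7 × 29
84 = 2^2 × 3 × 7
gcd(714, 126, 1218, 84) = 2 × 3 × 7 = 42.
yellow beads per bundle = 1218 / 42 = 29.

29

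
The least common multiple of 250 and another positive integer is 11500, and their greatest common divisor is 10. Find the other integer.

gcd × lcm = product of the two integers, so the other integer is (10 × 11500) / 250 = 460.

460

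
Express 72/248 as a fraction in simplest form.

9/31

72 = 2^3 × 3^2
248 = 2^3 × 31
gcd(72, 248) = 2^3 = 8.
Divide numerator and denominator by 8: 72/248 = 9/31.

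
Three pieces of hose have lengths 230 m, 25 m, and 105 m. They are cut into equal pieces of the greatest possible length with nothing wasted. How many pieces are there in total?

Piece length = gcd(230, 25, 105).
230 = 2 × 5 × 23
25 = 5^2
105 = 3 × 5 × 7
gcd(230, 25, 105) = 5.
Total pieces = 230/5 + 25/5 + 105/5 = 46 + 5 + 21 = 72.

72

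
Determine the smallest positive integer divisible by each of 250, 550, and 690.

189750

250 = 2 × 5^3
550 = 2 × 5^2 × 11
690 = 2 × 3 × 5 × 23
LCM(250, 550, 690) = 2 × 3 × 5^3 × 11 × 23 = 189750.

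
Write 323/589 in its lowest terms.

17/31

323 = 17 × 19
589 = 19 × 31
gcd(323, 589) = 19.
Divide numerator and denominator by 19: 323/589 = 17/31.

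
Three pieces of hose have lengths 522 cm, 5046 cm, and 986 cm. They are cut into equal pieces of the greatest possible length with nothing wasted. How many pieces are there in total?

Piece length = gcd(522, 5046, 986).
522 = 2 × 3^2 × 29
5046 = 2 × 3 × 29^2
986 = 2 × 17 × 29
gcd(522, 5046, 986) = 2 × 29 = 58.
Total pieces = 522/58 + 5046/58 + 986/58 = 9 + 87 + 17 = 113.

113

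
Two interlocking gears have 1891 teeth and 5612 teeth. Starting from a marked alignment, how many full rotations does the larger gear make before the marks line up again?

All finish a whole number of cycles simultaneously at t = LCM of the periods.
1891 = 31 × 61
5612 = 2^2 × 23 × 61
LCM(1891, 5612) = 2^2 × 23 × 31 × 61 = 173972.
Rotations for period 5612: 173972 / 5612 = 31.

31 rotations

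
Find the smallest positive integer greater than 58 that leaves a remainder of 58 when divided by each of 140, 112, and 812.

N − 58 must be a common multiple of 140, 112, and 812.
140 = 2^2 × 5 × 7
112 = 2^4 × 7
812 = 2^2 × 7 × 29
LCM(140, 112, 812) = 2^4 × 5 × 7 × 29 = 16240.
Smallest N > 58 is LCM + 58 = 16240 + 58 = 16298.

16298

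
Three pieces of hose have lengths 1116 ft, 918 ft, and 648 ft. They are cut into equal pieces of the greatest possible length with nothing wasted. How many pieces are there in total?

149

Piece length = gcd(1116, 918, 648).
1116 = 2^2 × 3^2 × 31
918 = 2 × 3^3 × 17
648 = 2^3 × 3^4
gcd(1116, 918, 648) = 2 × 3^2 = 18.
Total pieces = 1116/18 + 918/18 + 648/18 = 62 + 51 + 36 = 149.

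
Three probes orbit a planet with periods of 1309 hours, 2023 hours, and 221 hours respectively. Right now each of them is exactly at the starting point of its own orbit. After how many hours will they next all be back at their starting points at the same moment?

We need the least common multiple of the intervals.
1309 = 7 × 11 × 17
2023 = 7 × 17^2
221 = 13 × 17
LCM(1309, 2023, 221) = 7 × 11 × 13 × 17^2 = 289289.

289289 hours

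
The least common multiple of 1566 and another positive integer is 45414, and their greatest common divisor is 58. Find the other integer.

1682

gcd × lcm = product of the two integers, so the other integer is (58 × 45414) / 1566 = 1682.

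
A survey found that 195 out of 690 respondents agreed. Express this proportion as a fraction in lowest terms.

13/46

195 = 3 × 5 × 13
690 = 2 × 3 × 5 × 23
gcd(195, 690) = 3 × 5 = 15.
Divide numerator and denominator by 15: 195/690 = 13/46.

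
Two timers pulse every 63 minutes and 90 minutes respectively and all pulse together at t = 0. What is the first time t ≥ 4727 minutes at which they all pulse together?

5040 minutes

Joint pulses occur at multiples of LCM(63, 90).
63 = 3^2 × 7
90 = 2 × 3^2 × 5
LCM(63, 90) = 2 × 3^2 × 5 × 7 = 630.
Smallest multiple of 630 that is ≥ 4727: ⌈4727/630⌉ × 630 = 8 × 630 = 5040.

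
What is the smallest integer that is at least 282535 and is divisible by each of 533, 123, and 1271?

The integer must be a common multiple of 533, 123, and 1271, so a multiple of their LCM.
533 = 13 × 41
123 = 3 × 41
1271 = 31 × 41
LCM(533, 123, 1271) = 3 × 13 × 31 × 41 = 49569.
Smallest multiple of 49569 that is ≥ 282535: ⌈282535/49569⌉ × 49569 = 6 × 49569 = 297414.

297414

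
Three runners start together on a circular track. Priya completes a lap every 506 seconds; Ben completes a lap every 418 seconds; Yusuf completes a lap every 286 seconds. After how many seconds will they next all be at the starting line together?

The first simultaneous occurrence is after LCM of the individual periods.
506 = 2 × 11 × 23
418 = 2 × 11 × 19
286 = 2 × 11 × 13
LCM(506, 418, 286) = 2 × 11 × 13 × 19 × 23 = 124982.

124982 seconds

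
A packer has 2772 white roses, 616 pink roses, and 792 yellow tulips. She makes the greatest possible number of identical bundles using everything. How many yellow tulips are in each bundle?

18

Number of bundles = gcd(2772, 616, 792).
2772 = 2^2 × 3^2 × 7 × 11
616 = 2^3 × 7 × 11
792 = 2^3 × 3^2 × 11
gcd(2772, 616, 792) = 2^2 × 11 = 44.
yellow tulips per bundle = 792 / 44 = 18.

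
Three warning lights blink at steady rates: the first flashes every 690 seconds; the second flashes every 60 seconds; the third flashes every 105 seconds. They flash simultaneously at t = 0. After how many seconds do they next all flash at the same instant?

9660 seconds

We need the least common multiple of the intervals.
690 = 2 × 3 × 5 × 23
60 = 2^2 × 3 × 5
105 = 3 × 5 × 7
LCM(690, 60, 105) = 2^2 × 3 × 5 × 7 × 23 = 9660.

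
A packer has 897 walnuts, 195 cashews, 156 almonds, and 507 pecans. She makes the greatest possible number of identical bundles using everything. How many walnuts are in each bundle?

23

Number of bundles = gcd(897, 195, 156, 507).
897 = 3 × 13 × 23
195 = 3 × 5 × 13
156 = 2^2 × 3 × 13
507 = 3 × 13^2
gcd(897, 195, 156, 507) = 3 × 13 = 39.
walnuts per bundle = 897 / 39 = 23.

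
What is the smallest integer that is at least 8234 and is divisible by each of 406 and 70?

10150

The integer must be a common multiple of 406 and 70, so a multiple of their LCM.
406 = 2 × 7 × 29
70 = 2 × 5 × 7
LCM(406, 70) = 2 × 5 × 7 × 29 = 2030.
Smallest multiple of 2030 that is ≥ 8234: ⌈8234/2030⌉ × 2030 = 5 × 2030 = 10150.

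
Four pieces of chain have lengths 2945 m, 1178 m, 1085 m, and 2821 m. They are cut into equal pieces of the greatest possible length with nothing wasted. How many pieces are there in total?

Piece length = gcd(2945, 1178, 1085, 2821).
2945 = 5 × 19 × 31
1178 = 2 × 19 × 31
1085 = 5 × 7 × 31
2821 = 7 × 13 × 31
gcd(2945, 1178, 1085, 2821) = 31.
Total pieces = 2945/31 + 1178/31 + 1085/31 + 2821/31 = 95 + 38 + 35 + 91 = 259.

259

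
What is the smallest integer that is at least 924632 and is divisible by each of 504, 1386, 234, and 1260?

The integer must be a common multiple of 504, 1386, 234, and 1260, so a multiple of their LCM.
504 = 2^3 × 3^2 × 7
1386 = 2 × 3^2 × 7 × 11
234 = 2 × 3^2 × 13
1260 = 2^2 × 3^2 × 5 × 7
LCM(504, 1386, 234, 1260) = 2^3 × 3^2 × 5 × 7 × 11 × 13 = 360360.
Smallest multiple of 360360 that is ≥ 924632: ⌈924632/360360⌉ × 360360 = 3 × 360360 = 1081080.

1081080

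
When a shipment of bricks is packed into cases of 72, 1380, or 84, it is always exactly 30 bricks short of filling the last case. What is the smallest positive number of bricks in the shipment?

57930

Being 30 short of a full case of size k means N ≡ −30 (mod k), i.e. N + 30 is a multiple of each size.
72 = 2^3 × 3^2
1380 = 2^2 × 3 × 5 × 23
84 = 2^2 × 3 × 7
LCM(72, 1380, 84) = 2^3 × 3^2 × 5 × 7 × 23 = 57960.
Smallest positive N is 57960 − 30 = 57930.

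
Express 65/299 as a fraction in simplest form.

65 = 5 × 13
299 = 13 × 23
gcd(65, 299) = 13.
Divide numerator and denominator by 13: 65/299 = 5/23.

5/23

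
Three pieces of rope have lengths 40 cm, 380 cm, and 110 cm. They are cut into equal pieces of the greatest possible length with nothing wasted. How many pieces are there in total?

Piece length = gcd(40, 380, 110).
40 = 2^3 × 5
380 = 2^2 × 5 × 19
110 = 2 × 5 × 11
gcd(40, 380, 110) = 2 × 5 = 10.
Total pieces = 40/10 + 380/10 + 110/10 = 4 + 38 + 11 = 53.

53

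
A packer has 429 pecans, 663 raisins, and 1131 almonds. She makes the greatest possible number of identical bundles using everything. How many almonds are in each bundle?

29

Number of bundles = gcd(429, 663, 1131).
429 = 3 × 11 × 13
663 = 3 × 13 × 17
1131 = 3 × 13 × 29
gcd(429, 663, 1131) = 3 × 13 = 39.
almonds per bundle = 1131 / 39 = 29.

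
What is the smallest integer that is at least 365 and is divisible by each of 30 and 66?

The integer must be a common multiple of 30 and 66, so a multiple of their LCM.
30 = 2 × 3 × 5
66 = 2 × 3 × 11
LCM(30, 66) = 2 × 3 × 5 × 11 = 330.
Smallest multiple of 330 that is ≥ 365: ⌈365/330⌉ × 330 = 2 × 330 = 660.

660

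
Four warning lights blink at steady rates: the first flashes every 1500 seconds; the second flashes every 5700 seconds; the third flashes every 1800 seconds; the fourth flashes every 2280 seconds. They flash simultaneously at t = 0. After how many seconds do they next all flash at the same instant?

The first simultaneous occurrence is after LCM of the individual periods.
1500 = 2^2 × 3 × 5^3
5700 = 2^2 × 3 × 5^2 × 19
1800 = 2^3 × 3^2 × 5^2
2280 = 2^3 × 3 × 5 × 19
LCM(1500, 5700, 1800, 2280) = 2^3 × 3^2 × 5^3 × 19 = 171000.

171000 seconds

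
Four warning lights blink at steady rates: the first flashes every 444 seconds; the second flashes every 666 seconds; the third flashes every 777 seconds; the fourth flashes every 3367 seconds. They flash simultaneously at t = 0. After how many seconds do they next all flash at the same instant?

The first simultaneous occurrence is after LCM of the individual periods.
444 = 2^2 × 3 × 37
666 = 2 × 3^2 × 37
777 = 3 × 7 × 37
3367 = 7 × 13 × 37
LCM(444, 666, 777, 3367) = 2^2 × 3^2 × 7 × 13 × 37 = 121212.

121212 seconds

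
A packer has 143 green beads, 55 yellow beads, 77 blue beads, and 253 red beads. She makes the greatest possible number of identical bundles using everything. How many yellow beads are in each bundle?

5

Number of bundles = gcd(143, 55, 77, 253).
143 = 11 × 13
55 = 5 × 11
77 = 7 × 11
253 = 11 × 23
gcd(143, 55, 77, 253) = 11.
yellow beads per bundle = 55 / 11 = 5.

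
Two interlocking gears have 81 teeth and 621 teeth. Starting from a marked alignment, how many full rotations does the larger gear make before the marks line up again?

3 rotations

The first common completion time is the LCM of the periods.
81 = 3^4
621 = 3^3 × 23
LCM(81, 621) = 3^4 × 23 = 1863.
Rotations for period 621: 1863 / 621 = 3.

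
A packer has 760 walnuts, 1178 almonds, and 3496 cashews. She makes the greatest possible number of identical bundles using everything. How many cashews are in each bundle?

92

Number of bundles = gcd(760, 1178, 3496).
760 = 2^3 × 5 × 19
1178 = 2 × 19 × 31
3496 = 2^3 × 19 × 23
gcd(760, 1178, 3496) = 2 × 19 = 38.
cashews per bundle = 3496 / 38 = 92.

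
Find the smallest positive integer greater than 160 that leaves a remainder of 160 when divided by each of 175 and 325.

N − 160 must be a common multiple of 175 and 325.
175 = 5^2 × 7
325 = 5^2 × 13
LCM(175, 325) = 5^2 × 7 × 13 = 2275.
Smallest N > 160 is LCM + 160 = 2275 + 160 = 2435.

2435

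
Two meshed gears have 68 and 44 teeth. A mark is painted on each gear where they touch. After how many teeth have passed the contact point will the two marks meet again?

748 teeth

The first simultaneous occurrence is after LCM of the individual periods.
68 = 2^2 × 17
44 = 2^2 × 11
LCM(68, 44) = 2^2 × 11 × 17 = 748.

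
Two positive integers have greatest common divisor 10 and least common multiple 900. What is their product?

9000

For any two positive integers, gcd × lcm = product = 10 × 900 = 9000.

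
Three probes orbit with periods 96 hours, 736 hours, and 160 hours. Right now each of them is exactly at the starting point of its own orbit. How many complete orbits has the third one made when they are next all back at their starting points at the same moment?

They are all back at their starting positions together after one LCM of the periods.
96 = 2^5 × 3
736 = 2^5 × 23
160 = 2^5 × 5
LCM(96, 736, 160) = 2^5 × 3 × 5 × 23 = 11040.
Orbits for period 160: 11040 / 160 = 69.

69 orbits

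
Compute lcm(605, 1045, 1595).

605 = 5 × 11^2
1045 = 5 × 11 × 19
1595 = 5 × 11 × 29
LCM(605, 1045, 1595) = 5 × 11^2 × 19 × 29 = 333355.

333355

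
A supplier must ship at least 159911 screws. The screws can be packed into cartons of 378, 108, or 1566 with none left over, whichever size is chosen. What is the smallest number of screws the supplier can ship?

175392

The number of screws must be a common multiple of 378, 108, and 1566, so a multiple of their LCM.
378 = 2 × 3^3 × 7
108 = 2^2 × 3^3
1566 = 2 × 3^3 × 29
LCM(378, 108, 1566) = 2^2 × 3^3 × 7 × 29 = 21924.
Smallest multiple of 21924 that is ≥ 159911: ⌈159911/21924⌉ × 21924 = 8 × 21924 = 175392.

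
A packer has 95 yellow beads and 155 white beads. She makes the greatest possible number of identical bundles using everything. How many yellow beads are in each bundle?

19

Number of bundles = gcd(95, 155).
95 = 5 × 19
155 = 5 × 31
gcd(95, 155) = 5.
yellow beads per bundle = 95 / 5 = 19.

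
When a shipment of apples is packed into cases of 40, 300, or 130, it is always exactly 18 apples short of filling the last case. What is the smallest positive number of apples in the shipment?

Being 18 short of a full case of size k means N ≡ −18 (mod k), i.e. N + 18 is a multiple of each size.
40 = 2^3 × 5
300 = 2^2 × 3 × 5^2
130 = 2 × 5 × 13
LCM(40, 300, 130) = 2^3 × 3 × 5^2 × 13 = 7800.
Smallest positive N is 7800 − 18 = 7782.

7782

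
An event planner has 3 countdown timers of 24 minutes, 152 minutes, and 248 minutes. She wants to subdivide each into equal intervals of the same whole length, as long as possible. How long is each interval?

8 minutes

The interval must divide each timer length; the longest such is the gcd.
24 = 2^3 × 3
152 = 2^3 × 19
248 = 2^3 × 31
gcd(24, 152, 248) = 2^3 = 8.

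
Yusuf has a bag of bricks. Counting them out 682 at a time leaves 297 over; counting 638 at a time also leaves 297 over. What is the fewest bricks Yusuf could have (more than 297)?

20075

N − 297 must be a common multiple of 682 and 638.
682 = 2 × 11 × 31
638 = 2 × 11 × 29
LCM(682, 638) = 2 × 11 × 29 × 31 = 19778.
Smallest N > 297 is LCM + 297 = 19778 + 297 = 20075.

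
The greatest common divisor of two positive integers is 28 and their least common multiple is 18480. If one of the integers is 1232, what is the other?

420

For two integers, gcd × lcm = product, so the other is (28 × 18480) / 1232 = 517440 / 1232 = 420.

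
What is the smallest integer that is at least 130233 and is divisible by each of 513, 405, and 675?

The integer must be a common multiple of 513, 405, and 675, so a multiple of their LCM.
513 = 3^3 × 19
405 = 3^4 × 5
675 = 3^3 × 5^2
LCM(513, 405, 675) = 3^4 × 5^2 × 19 = 38475.
Smallest multiple of 38475 that is ≥ 130233: ⌈130233/38475⌉ × 38475 = 4 × 38475 = 153900.

153900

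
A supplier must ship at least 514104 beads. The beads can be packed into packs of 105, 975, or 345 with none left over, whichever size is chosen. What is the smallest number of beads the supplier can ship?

The number of beads must be a common multiple of 105, 975, and 345, so a multiple of their LCM.
105 = 3 × 5 × 7
975 = 3 × 5^2 × 13
345 = 3 × 5 × 23
LCM(105, 975, 345) = 3 × 5^2 × 7 × 13 × 23 = 156975.
Smallest multiple of 156975 that is ≥ 514104: ⌈514104/156975⌉ × 156975 = 4 × 156975 = 627900.

627900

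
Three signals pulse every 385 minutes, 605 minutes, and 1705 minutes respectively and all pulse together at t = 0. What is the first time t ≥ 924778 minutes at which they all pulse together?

1050280 minutes

Joint pulses occur at multiples of LCM(385, 605, 1705).
385 = 5 × 7 × 11
605 = 5 × 11^2
1705 = 5 × 11 × 31
LCM(385, 605, 1705) = 5 × 7 × 11^2 × 31 = 131285.
Smallest multiple of 131285 that is ≥ 924778: ⌈924778/131285⌉ × 131285 = 8 × 131285 = 1050280.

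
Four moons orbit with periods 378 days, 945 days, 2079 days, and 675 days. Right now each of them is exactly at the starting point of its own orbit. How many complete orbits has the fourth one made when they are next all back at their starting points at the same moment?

154 orbits

All finish a whole number of cycles simultaneously at t = LCM of the periods.
378 = 2 × 3^3 × 7
945 = 3^3 × 5 × 7
2079 = 3^3 × 7 × 11
675 = 3^3 × 5^2
LCM(378, 945, 2079, 675) = 2 × 3^3 × 5^2 × 7 × 11 = 103950.
Orbits for period 675: 103950 / 675 = 154.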